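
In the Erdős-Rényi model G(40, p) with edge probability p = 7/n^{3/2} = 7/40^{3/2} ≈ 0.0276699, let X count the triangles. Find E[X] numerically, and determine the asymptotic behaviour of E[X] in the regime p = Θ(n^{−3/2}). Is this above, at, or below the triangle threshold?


Number of potential triangles: C(40, 3) = 9880.
Each occurs with probability p³ ≈ (0.0276699)³ ≈ 2.11847898e-05.
By linearity: E[X] = C(40, 3)·p³ ≈ 9880 · 2.11847898e-05 ≈ 0.209306.
Since α = 3/2 > 1, p = c/n^{3/2} = o(1/n) is below the triangle threshold p ~ 1/n. Asymptotically E[X] ~ (c³/6)·n^{3(1−α)} = (7³/6)·n^{-1.5} → 0, so by Markov's inequality G has no triangles w.h.p.

E[X] ≈ 0.209306; in regime p = Θ(1/n^{3/2}) E[X] tends to 0 (below the triangle threshold p ~ 1/n).


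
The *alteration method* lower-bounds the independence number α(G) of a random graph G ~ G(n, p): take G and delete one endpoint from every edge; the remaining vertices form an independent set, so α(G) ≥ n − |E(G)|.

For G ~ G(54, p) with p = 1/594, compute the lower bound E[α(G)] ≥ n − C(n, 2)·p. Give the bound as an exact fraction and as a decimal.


E[|E(G)|] = C(54, 2)·p = 1431 · (1/594) = 53/22.
E[α(G)] ≥ n − E[|E(G)|] = 54 − 53/22 = 1135/22.
Numerically: ≈ 51.59091.
(This is only a lower bound; the true E[α(G)] may be larger.)

E[α(G)] ≥ 1135/22 ≈ 51.59091.


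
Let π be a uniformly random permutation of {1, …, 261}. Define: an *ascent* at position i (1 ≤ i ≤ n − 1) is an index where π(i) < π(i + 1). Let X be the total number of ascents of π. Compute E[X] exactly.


Write X = Σ X_I over i = 1, …, 260, with X_I the indicator of one ascent.
There are 260 indicators.
For each fixed i, the pair (π(i), π(i+1)) is a uniformly random ordered pair of distinct values from {1, …, 261}; by symmetry P[π(i) < π(i+1)] = 1/2.
By linearity: E[X] = 260 · (1/2) = (261 − 1) · (1/2) = 130 ≈ 130.000000.

E[X] = 130 = 130.000000.


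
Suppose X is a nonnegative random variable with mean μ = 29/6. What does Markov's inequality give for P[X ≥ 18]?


μ = E[X] = 29/6, a = 18.
Markov: P[X ≥ 18] ≤ μ/a = (29/6)/18 = 29/108.
Numerically: ≈ 0.26852.
(Since a = 18 > μ = 4.83333, the bound 29/108 is < 1 and informative.)

P[X ≥ 18] ≤ 29/108 ≈ 0.26852.


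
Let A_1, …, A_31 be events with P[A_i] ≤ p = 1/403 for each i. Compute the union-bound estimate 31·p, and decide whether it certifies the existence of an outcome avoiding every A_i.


Union bound: P[∪_{i=1}^{31} A_i] ≤ Σ_i P[A_i] ≤ 31·p = 31·(1/403) = 1/13.
Numerically: 1/13 ≈ 0.0769231.
Is 1/13 < 1? YES.
Since P[∪ A_i] ≤ 1/13 < 1, the complement has P[∩ A_i^c] ≥ 1 − 1/13 = 12/13 > 0, so some outcome avoids every A_i.

31·p = 1/13 ≈ 0.0769231; existence CERTIFIED by the union bound.


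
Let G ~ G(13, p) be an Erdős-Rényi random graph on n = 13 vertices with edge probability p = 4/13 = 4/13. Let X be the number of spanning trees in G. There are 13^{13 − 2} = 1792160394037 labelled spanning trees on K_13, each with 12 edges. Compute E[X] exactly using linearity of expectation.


K_13 has 13^{13 − 2} = 1792160394037 labelled spanning trees.
For each such spanning tree H, let X_H = 1 if all 12 edges of H are present in G. Then P[X_H = 1] = p^{12} = (4/13)^{12} = 16777216/23298085122481.
By linearity of expectation: E[X] = Σ_H E[X_H] = 1792160394037 · p^{12} = 1792160394037 · 16777216/23298085122481 = 16777216/13.
Numerically: E[X] ≈ 1.2906e+06.

E[X] = 1792160394037 · (4/13)^{12} = 16777216/13 ≈ 1.2906e+06.


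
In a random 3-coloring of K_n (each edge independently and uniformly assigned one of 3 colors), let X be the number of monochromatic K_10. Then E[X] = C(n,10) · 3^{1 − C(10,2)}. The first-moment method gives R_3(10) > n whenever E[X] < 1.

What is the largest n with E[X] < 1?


We need C(n, 10) · 3^{1 − 45} < 1, i.e. C(n, 10) < 3^{45 − 1} = 984770902183611232881.
Check values of n near the boundary:
  n = 571: C(571, 10) = 937951290893172842001; 937951290893172842001 < 984770902183611232881? YES
  n = 572: C(572, 10) = 954640815642161682606; 954640815642161682606 < 984770902183611232881? YES
  n = 573: C(573, 10) = 971597135635805762226; 971597135635805762226 < 984770902183611232881? YES
  n = 574: C(574, 10) = 988824035203816502691; 988824035203816502691 < 984770902183611232881? NO
The largest n with C(n, 10) < 984770902183611232881 is n = 573 (where E[X] = 35985079097622435638/36472996377170786403 ≈ 0.9866225). Hence R_3(10) > 573, i.e. R_3(10) ≥ 574.

Largest n = 573; hence R_3(10) > 573.


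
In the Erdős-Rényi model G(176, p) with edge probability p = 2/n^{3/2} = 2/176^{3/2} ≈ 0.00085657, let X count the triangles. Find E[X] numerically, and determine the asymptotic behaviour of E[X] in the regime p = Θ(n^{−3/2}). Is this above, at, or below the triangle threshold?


Number of potential triangles: C(176, 3) = 893200.
Each occurs with probability p³ ≈ (0.00085657)³ ≈ 6.2846773e-10.
By linearity: E[X] = C(176, 3)·p³ ≈ 893200 · 6.2846773e-10 ≈ 0.00056.
Since α = 3/2 > 1, p = c/n^{3/2} = o(1/n) is below the triangle threshold p ~ 1/n. Asymptotically E[X] ~ (c³/6)·n^{3(1−α)} = (2³/6)·n^{-1.5} → 0, so by Markov's inequality G has no triangles w.h.p.

E[X] ≈ 0.00056; in regime p = Θ(1/n^{3/2}) E[X] tends to 0 (below the triangle threshold p ~ 1/n).


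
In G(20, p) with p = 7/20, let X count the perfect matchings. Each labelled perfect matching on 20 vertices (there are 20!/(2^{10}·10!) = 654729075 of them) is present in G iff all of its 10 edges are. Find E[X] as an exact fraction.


K_20 has 20!/(2^{10}·10!) = 654729075 labelled perfect matchings.
For each such perfect matching H, let X_H = 1 if all 10 edges of H are present in G. Then P[X_H = 1] = p^{10} = (7/20)^{10} = 282475249/10240000000000.
By linearity: E[X] = Σ_H E[X_H] = 654729075 · p^{10} = 654729075 · 282475249/10240000000000 = 7397790339526587/409600000000.
Numerically: E[X] ≈ 18061.

E[X] = 654729075 · (7/20)^{10} = 7397790339526587/409600000000 ≈ 18061.


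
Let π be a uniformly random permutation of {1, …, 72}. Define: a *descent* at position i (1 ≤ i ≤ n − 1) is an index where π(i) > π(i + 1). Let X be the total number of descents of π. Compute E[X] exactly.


Write X = Σ X_I over i = 1, …, 71, with X_I the indicator of one descent.
There are 71 indicators.
For each fixed i, the pair (π(i), π(i+1)) is a uniformly random ordered pair of distinct values from {1, …, 72}; by symmetry P[π(i) > π(i+1)] = 1/2.
By linearity: E[X] = 71 · (1/2) = (72 − 1) · (1/2) = 71/2 ≈ 35.50000.

E[X] = 71/2 = 35.50000.


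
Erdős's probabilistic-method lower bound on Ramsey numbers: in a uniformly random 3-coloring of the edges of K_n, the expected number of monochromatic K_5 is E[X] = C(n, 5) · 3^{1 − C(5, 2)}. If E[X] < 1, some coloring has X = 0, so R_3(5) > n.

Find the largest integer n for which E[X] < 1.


We need C(n, 5) · 3^{1 − 10} < 1, i.e. C(n, 5) < 3^{10 − 1} = 19683.
Check values of n near the boundary:
  n = 15: C(15, 5) = 3003; 3003 < 19683? YES
  n = 16: C(16, 5) = 4368; 4368 < 19683? YES
  n = 17: C(17, 5) = 6188; 6188 < 19683? YES
  n = 18: C(18, 5) = 8568; 8568 < 19683? YES
  n = 19: C(19, 5) = 11628; 11628 < 19683? YES
  n = 20: C(20, 5) = 15504; 15504 < 19683? YES
  n = 21: C(21, 5) = 20349; 20349 < 19683? NO
  n = 22: C(22, 5) = 26334; 26334 < 19683? NO
  n = 23: C(23, 5) = 33649; 33649 < 19683? NO
The largest n with C(n, 5) < 19683 is n = 20 (where E[X] = 5168/6561 ≈ 0.7876848). Hence R_3(5) > 20, i.e. R_3(5) ≥ 21.

Largest n = 20; hence R_3(5) > 20.


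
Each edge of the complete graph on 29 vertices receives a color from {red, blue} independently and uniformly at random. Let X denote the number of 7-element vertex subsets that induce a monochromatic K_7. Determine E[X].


Let X = Σ_S X_S over the C(29, 7) = 1560780 subsets S of size 7, where X_S = 1 if the K_7 on S is monochromatic.
For a fixed S, the K_7 on S has C(7, 2) = 21 edges. P[all 21 edges red] = (1/2)^21, and likewise for blue, so P[monochromatic] = 2·(1/2)^21 = 2^{1 − 21} = 1/1048576.
By linearity of expectation: E[X] = C(29, 7) · 2^{1 − 21} = 1560780 · 1/1048576 = 390195/262144.
Numerically: E[X] ≈ 1.48848.

E[X] = C(29,7)·2^(1−C(7,2)) = 390195/262144 ≈ 1.48848.


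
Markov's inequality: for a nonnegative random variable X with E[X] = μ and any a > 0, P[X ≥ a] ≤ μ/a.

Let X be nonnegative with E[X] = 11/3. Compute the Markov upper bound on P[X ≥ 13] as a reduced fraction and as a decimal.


μ = E[X] = 11/3, a = 13.
Markov: P[X ≥ 13] ≤ μ/a = (11/3)/13 = 11/39.
Numerically: ≈ 0.2821.
(Since a = 13 > μ = 3.6667, the bound 11/39 is < 1 and informative.)

P[X ≥ 13] ≤ 11/39 ≈ 0.2821.


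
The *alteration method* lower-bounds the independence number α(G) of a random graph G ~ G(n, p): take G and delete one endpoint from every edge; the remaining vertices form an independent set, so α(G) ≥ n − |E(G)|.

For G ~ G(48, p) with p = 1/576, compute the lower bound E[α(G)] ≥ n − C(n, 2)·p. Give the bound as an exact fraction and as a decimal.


E[|E(G)|] = C(48, 2)·p = 1128 · (1/576) = 47/24.
E[α(G)] ≥ n − E[|E(G)|] = 48 − 47/24 = 1105/24.
Numerically: ≈ 46.041667.
(This is only a lower bound; the true E[α(G)] may be larger.)

E[α(G)] ≥ 1105/24 ≈ 46.041667.


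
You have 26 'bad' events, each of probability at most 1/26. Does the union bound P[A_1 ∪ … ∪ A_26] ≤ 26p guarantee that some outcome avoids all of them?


Union bound: P[∪_{i=1}^{26} A_i] ≤ Σ_i P[A_i] ≤ 26·p = 26·(1/26) = 1.
Numerically: 1 ≈ 1.0000000.
Is 1 < 1? NO.
Since the bound 1 is ≥ 1, the union bound is uninformative here; it does NOT by itself certify existence.

26·p = 1 ≈ 1.0000000; existence NOT certified by the union bound.


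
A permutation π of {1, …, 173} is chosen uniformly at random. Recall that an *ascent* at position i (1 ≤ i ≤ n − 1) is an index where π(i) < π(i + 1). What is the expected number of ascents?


Write X = Σ X_I over i = 1, …, 172, with X_I the indicator of one ascent.
There are 172 indicators.
For each fixed i, the pair (π(i), π(i+1)) is a uniformly random ordered pair of distinct values from {1, …, 173}; by symmetry P[π(i) < π(i+1)] = 1/2.
By linearity: E[X] = 172 · (1/2) = (173 − 1) · (1/2) = 86 ≈ 86.000000.

E[X] = 86 = 86.000000.


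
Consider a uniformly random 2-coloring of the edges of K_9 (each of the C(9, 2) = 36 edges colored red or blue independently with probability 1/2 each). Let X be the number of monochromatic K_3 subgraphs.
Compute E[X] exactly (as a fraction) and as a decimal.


Let X = Σ_S X_S over the C(9, 3) = 84 subsets S of size 3, where X_S = 1 if the K_3 on S is monochromatic.
For a fixed S, the K_3 on S has C(3, 2) = 3 edges. P[all 3 edges red] = (1/2)^3, and likewise for blue, so P[monochromatic] = 2·(1/2)^3 = 2^{1 − 3} = 1/4.
Summing: E[X] = C(9, 3) · 2^{1 − 3} = 84 · 1/4 = 21.
Numerically: E[X] ≈ 21.000.

E[X] = C(9,3)·2^(1−C(3,2)) = 21 ≈ 21.000.


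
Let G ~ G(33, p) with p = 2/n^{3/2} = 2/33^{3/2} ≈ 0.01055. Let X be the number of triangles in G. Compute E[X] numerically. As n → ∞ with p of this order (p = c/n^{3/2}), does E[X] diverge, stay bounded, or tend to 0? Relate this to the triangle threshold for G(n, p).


Number of potential triangles: C(33, 3) = 5456.
Each occurs with probability p³ ≈ (0.01055)³ ≈ 1.1742951e-06.
By linearity: E[X] = C(33, 3)·p³ ≈ 5456 · 1.1742951e-06 ≈ 0.00641.
Since α = 3/2 > 1, p = c/n^{3/2} = o(1/n) is below the triangle threshold p ~ 1/n. Asymptotically E[X] ~ (c³/6)·n^{3(1−α)} = (2³/6)·n^{-1.5} → 0, so by Markov's inequality G has no triangles w.h.p.

E[X] ≈ 0.00641; in regime p = Θ(1/n^{3/2}) E[X] tends to 0 (below the triangle threshold p ~ 1/n).


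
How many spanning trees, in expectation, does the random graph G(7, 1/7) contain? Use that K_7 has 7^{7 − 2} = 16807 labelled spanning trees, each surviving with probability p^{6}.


K_7 has 7^{7 − 2} = 16807 labelled spanning trees.
For each such spanning tree H, let X_H = 1 if all 6 edges of H are present in G. Then P[X_H = 1] = p^{6} = (1/7)^{6} = 1/117649.
By linearity: E[X] = Σ_H E[X_H] = 16807 · p^{6} = 16807 · 1/117649 = 1/7.
Numerically: E[X] ≈ 0.14286.

E[X] = 16807 · (1/7)^{6} = 1/7 ≈ 0.14286.


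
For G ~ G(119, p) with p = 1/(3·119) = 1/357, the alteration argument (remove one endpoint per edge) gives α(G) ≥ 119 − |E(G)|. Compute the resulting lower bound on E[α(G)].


E[|E(G)|] = C(119, 2)·p = 7021 · (1/357) = 59/3.
E[α(G)] ≥ n − E[|E(G)|] = 119 − 59/3 = 298/3.
Numerically: ≈ 99.3333.
(This is only a lower bound; the true E[α(G)] may be larger.)

E[α(G)] ≥ 298/3 ≈ 99.3333.


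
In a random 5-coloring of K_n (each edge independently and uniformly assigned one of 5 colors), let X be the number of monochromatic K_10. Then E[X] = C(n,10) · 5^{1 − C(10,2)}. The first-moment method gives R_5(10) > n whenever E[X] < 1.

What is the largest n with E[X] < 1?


We need C(n, 10) · 5^{1 − 45} < 1, i.e. C(n, 10) < 5^{45 − 1} = 5684341886080801486968994140625.
Check values of n near the boundary:
  n = 5387: C(5387, 10) = 5624406917627224603154306376491; 5624406917627224603154306376491 < 5684341886080801486968994140625? YES
  n = 5388: C(5388, 10) = 5634865093375880654852250419586; 5634865093375880654852250419586 < 5684341886080801486968994140625? YES
  n = 5389: C(5389, 10) = 5645340767466558997768874792926; 5645340767466558997768874792926 < 5684341886080801486968994140625? YES
  n = 5390: C(5390, 10) = 5655833965919099070255434039753; 5655833965919099070255434039753 < 5684341886080801486968994140625? YES
  n = 5391: C(5391, 10) = 5666344714787188828795213697883; 5666344714787188828795213697883 < 5684341886080801486968994140625? YES
  n = 5392: C(5392, 10) = 5676873040158402483252283957448; 5676873040158402483252283957448 < 5684341886080801486968994140625? YES
  n = 5393: C(5393, 10) = 5687418968154238267170642278008; 5687418968154238267170642278008 < 5684341886080801486968994140625? NO
  n = 5394: C(5394, 10) = 5697982524930156243149785372878; 5697982524930156243149785372878 < 5684341886080801486968994140625? NO
  n = 5395: C(5395, 10) = 5708563736675616143322765475706; 5708563736675616143322765475706 < 5684341886080801486968994140625? NO
The largest n with C(n, 10) < 5684341886080801486968994140625 is n = 5392 (where E[X] = 5676873040158402483252283957448/5684341886080801486968994140625 ≈ 0.998686). Hence R_5(10) > 5392, i.e. R_5(10) ≥ 5393.

Largest n = 5392; hence R_5(10) > 5392.


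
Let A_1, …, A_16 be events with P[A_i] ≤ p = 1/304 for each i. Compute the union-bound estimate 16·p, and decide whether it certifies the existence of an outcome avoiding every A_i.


Union bound: P[∪_{i=1}^{16} A_i] ≤ Σ_i P[A_i] ≤ 16·p = 16·(1/304) = 1/19.
Numerically: 1/19 ≈ 0.053.
Is 1/19 < 1? YES.
Since P[∪ A_i] ≤ 1/19 < 1, the complement has P[∩ A_i^c] ≥ 1 − 1/19 = 18/19 > 0, so some outcome avoids every A_i.

16·p = 1/19 ≈ 0.053; existence CERTIFIED by the union bound.


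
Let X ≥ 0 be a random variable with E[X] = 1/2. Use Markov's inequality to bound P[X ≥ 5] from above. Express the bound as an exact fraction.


μ = E[X] = 1/2, a = 5.
Markov: P[X ≥ 5] ≤ μ/a = (1/2)/5 = 1/10.
Numerically: ≈ 0.10000.
(Since a = 5 > μ = 0.50000, the bound 1/10 is < 1 and informative.)

P[X ≥ 5] ≤ 1/10 ≈ 0.10000.


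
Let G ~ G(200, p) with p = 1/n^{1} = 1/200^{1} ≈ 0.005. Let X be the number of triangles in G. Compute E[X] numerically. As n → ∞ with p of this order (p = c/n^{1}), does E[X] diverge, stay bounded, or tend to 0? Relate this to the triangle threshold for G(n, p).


Number of potential triangles: C(200, 3) = 1313400.
Each occurs with probability p³ ≈ (0.005)³ ≈ 1.250000e-07.
By linearity: E[X] = C(200, 3)·p³ ≈ 1313400 · 1.250000e-07 ≈ 0.1642.
Here α = 1, so p = 1/n is exactly at the triangle threshold p ~ 1/n. Asymptotically E[X] → c³/6 = 1³/6 = 1/6 ≈ 0.1667, a bounded constant. In this regime the triangle count is asymptotically Poisson(c³/6).

E[X] ≈ 0.1642; in regime p = Θ(1/n^{1}) E[X] stays bounded (at the triangle threshold p ~ 1/n).


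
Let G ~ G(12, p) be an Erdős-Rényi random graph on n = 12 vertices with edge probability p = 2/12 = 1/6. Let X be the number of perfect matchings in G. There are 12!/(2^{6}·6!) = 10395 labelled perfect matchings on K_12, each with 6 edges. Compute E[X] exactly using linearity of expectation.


K_12 has 12!/(2^{6}·6!) = 10395 labelled perfect matchings.
For each such perfect matching H, let X_H = 1 if all 6 edges of H are present in G. Then P[X_H = 1] = p^{6} = (1/6)^{6} = 1/46656.
By linearity: E[X] = Σ_H E[X_H] = 10395 · p^{6} = 10395 · 1/46656 = 385/1728.
Numerically: E[X] ≈ 0.2228.

E[X] = 10395 · (1/6)^{6} = 385/1728 ≈ 0.2228.


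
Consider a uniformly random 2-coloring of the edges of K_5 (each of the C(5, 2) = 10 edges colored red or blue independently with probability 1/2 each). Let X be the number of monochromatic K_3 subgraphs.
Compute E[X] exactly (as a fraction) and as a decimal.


Let X = Σ_S X_S over the C(5, 3) = 10 subsets S of size 3, where X_S = 1 if the K_3 on S is monochromatic.
For a fixed S, the K_3 on S has C(3, 2) = 3 edges. P[all 3 edges red] = (1/2)^3, and likewise for blue, so P[monochromatic] = 2·(1/2)^3 = 2^{1 − 3} = 1/4.
By linearity: E[X] = C(5, 3) · 2^{1 − 3} = 10 · 1/4 = 5/2.
Numerically: E[X] ≈ 2.500000.

E[X] = C(5,3)·2^(1−C(3,2)) = 5/2 ≈ 2.500000.


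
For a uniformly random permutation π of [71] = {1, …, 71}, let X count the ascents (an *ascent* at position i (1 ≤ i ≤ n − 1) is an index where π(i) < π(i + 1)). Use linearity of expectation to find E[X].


Write X = Σ X_I over i = 1, …, 70, with X_I the indicator of one ascent.
There are 70 indicators.
For each fixed i, the pair (π(i), π(i+1)) is a uniformly random ordered pair of distinct values from {1, …, 71}; by symmetry P[π(i) < π(i+1)] = 1/2.
By linearity: E[X] = 70 · (1/2) = (71 − 1) · (1/2) = 35 ≈ 35.0000.

E[X] = 35 = 35.0000.


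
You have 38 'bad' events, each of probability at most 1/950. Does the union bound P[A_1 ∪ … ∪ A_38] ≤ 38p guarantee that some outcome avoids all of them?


Union bound: P[∪_{i=1}^{38} A_i] ≤ Σ_i P[A_i] ≤ 38·p = 38·(1/950) = 1/25.
Numerically: 1/25 ≈ 0.040000.
Is 1/25 < 1? YES.
Since P[∪ A_i] ≤ 1/25 < 1, the complement has P[∩ A_i^c] ≥ 1 − 1/25 = 24/25 > 0, so some outcome avoids every A_i.

38·p = 1/25 ≈ 0.040000; existence CERTIFIED by the union bound.


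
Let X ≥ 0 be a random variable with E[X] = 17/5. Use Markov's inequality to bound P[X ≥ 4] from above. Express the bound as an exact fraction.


μ = E[X] = 17/5, a = 4.
Markov: P[X ≥ 4] ≤ μ/a = (17/5)/4 = 17/20.
Numerically: ≈ 0.850.
(Since a = 4 > μ = 3.400, the bound 17/20 is < 1 and informative.)

P[X ≥ 4] ≤ 17/20 ≈ 0.850.


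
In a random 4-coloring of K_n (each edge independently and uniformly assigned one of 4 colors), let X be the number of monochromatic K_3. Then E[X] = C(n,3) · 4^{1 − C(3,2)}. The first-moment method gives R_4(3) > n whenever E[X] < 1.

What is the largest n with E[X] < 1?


We need C(n, 3) · 4^{1 − 3} < 1, i.e. C(n, 3) < 4^{3 − 1} = 16.
Check values of n near the boundary:
  n = 3: C(3, 3) = 1; 1 < 16? YES
  n = 4: C(4, 3) = 4; 4 < 16? YES
  n = 5: C(5, 3) = 10; 10 < 16? YES
  n = 6: C(6, 3) = 20; 20 < 16? NO
The largest n with C(n, 3) < 16 is n = 5 (where E[X] = 5/8 ≈ 0.6250). Hence R_4(3) > 5, i.e. R_4(3) ≥ 6.

Largest n = 5; hence R_4(3) > 5.


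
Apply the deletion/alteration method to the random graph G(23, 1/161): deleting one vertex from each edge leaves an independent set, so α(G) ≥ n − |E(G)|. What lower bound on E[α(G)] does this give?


E[|E(G)|] = C(23, 2)·p = 253 · (1/161) = 11/7.
E[α(G)] ≥ n − E[|E(G)|] = 23 − 11/7 = 150/7.
Numerically: ≈ 21.429.
(This is only a lower bound; the true E[α(G)] may be larger.)

E[α(G)] ≥ 150/7 ≈ 21.429.


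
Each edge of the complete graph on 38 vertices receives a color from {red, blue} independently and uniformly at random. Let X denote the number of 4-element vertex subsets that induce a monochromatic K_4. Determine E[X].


Let X = Σ_S X_S over the C(38, 4) = 73815 subsets S of size 4, where X_S = 1 if the K_4 on S is monochromatic.
For a fixed S, the K_4 on S has C(4, 2) = 6 edges. P[all 6 edges red] = (1/2)^6, and likewise for blue, so P[monochromatic] = 2·(1/2)^6 = 2^{1 − 6} = 1/32.
Summing: E[X] = C(38, 4) · 2^{1 − 6} = 73815 · 1/32 = 73815/32.
Numerically: E[X] ≈ 2306.719.

E[X] = C(38,4)·2^(1−C(4,2)) = 73815/32 ≈ 2306.719.


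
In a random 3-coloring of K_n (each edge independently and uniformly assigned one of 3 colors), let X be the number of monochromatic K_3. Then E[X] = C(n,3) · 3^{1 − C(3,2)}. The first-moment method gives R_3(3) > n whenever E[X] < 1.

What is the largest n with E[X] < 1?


We need C(n, 3) · 3^{1 − 3} < 1, i.e. C(n, 3) < 3^{3 − 1} = 9.
Check values of n near the boundary:
  n = 3: C(3, 3) = 1; 1 < 9? YES
  n = 4: C(4, 3) = 4; 4 < 9? YES
  n = 5: C(5, 3) = 10; 10 < 9? NO
  n = 6: C(6, 3) = 20; 20 < 9? NO
  n = 7: C(7, 3) = 35; 35 < 9? NO
The largest n with C(n, 3) < 9 is n = 4 (where E[X] = 4/9 ≈ 0.4444). Hence R_3(3) > 4, i.e. R_3(3) ≥ 5.

Largest n = 4; hence R_3(3) > 4.


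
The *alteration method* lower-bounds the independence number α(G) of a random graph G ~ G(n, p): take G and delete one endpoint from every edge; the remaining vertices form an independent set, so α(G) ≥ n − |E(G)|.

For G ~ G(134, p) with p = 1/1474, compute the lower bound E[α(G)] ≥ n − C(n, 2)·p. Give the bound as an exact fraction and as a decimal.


E[|E(G)|] = C(134, 2)·p = 8911 · (1/1474) = 133/22.
E[α(G)] ≥ n − E[|E(G)|] = 134 − 133/22 = 2815/22.
Numerically: ≈ 127.954545.
(This is only a lower bound; the true E[α(G)] may be larger.)

E[α(G)] ≥ 2815/22 ≈ 127.954545.


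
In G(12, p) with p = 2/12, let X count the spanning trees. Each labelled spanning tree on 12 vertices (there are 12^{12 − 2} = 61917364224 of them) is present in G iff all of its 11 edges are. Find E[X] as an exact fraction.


K_12 has 12^{12 − 2} = 61917364224 labelled spanning trees.
For each such spanning tree H, let X_H = 1 if all 11 edges of H are present in G. Then P[X_H = 1] = p^{11} = (1/6)^{11} = 1/362797056.
Summing the indicators: E[X] = Σ_H E[X_H] = 61917364224 · p^{11} = 61917364224 · 1/362797056 = 512/3.
Numerically: E[X] ≈ 170.67.

E[X] = 61917364224 · (1/6)^{11} = 512/3 ≈ 170.67.


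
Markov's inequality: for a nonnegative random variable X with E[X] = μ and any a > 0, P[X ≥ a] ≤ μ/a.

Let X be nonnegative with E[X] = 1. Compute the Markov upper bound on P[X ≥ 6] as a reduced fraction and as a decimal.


μ = E[X] = 1, a = 6.
Markov: P[X ≥ 6] ≤ μ/a = (1)/6 = 1/6.
Numerically: ≈ 0.1667.
(Since a = 6 > μ = 1.0000, the bound 1/6 is < 1 and informative.)

P[X ≥ 6] ≤ 1/6 ≈ 0.1667.


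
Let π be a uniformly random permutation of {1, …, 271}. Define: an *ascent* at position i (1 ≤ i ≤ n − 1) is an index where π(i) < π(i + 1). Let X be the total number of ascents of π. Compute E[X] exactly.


Write X = Σ X_I over i = 1, …, 270, with X_I the indicator of one ascent.
There are 270 indicators.
For each fixed i, the pair (π(i), π(i+1)) is a uniformly random ordered pair of distinct values from {1, …, 271}; by symmetry P[π(i) < π(i+1)] = 1/2.
By linearity: E[X] = 270 · (1/2) = (271 − 1) · (1/2) = 135 ≈ 135.000000.

E[X] = 135 = 135.000000.


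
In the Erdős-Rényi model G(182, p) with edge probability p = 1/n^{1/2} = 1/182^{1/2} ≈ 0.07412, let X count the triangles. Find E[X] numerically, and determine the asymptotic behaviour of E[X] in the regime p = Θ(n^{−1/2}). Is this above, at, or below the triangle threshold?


Number of potential triangles: C(182, 3) = 988260.
Each occurs with probability p³ ≈ (0.07412)³ ≈ 4.072798e-04.
By linearity: E[X] = C(182, 3)·p³ ≈ 988260 · 4.072798e-04 ≈ 402.4984.
Since α = 1/2 < 1, p = c/n^{1/2} ≫ 1/n is above the triangle threshold p ~ 1/n. Asymptotically E[X] ~ (c³/6)·n^{3(1−α)} = (1³/6)·n^{1.5} → ∞; triangles are abundant w.h.p.

E[X] ≈ 402.4984; in regime p = Θ(1/n^{1/2}) E[X] diverges (above the triangle threshold p ~ 1/n).


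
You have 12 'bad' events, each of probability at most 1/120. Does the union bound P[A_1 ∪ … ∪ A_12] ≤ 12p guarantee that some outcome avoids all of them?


Union bound: P[∪_{i=1}^{12} A_i] ≤ Σ_i P[A_i] ≤ 12·p = 12·(1/120) = 1/10.
Numerically: 1/10 ≈ 0.10000.
Is 1/10 < 1? YES.
Since P[∪ A_i] ≤ 1/10 < 1, the complement has P[∩ A_i^c] ≥ 1 − 1/10 = 9/10 > 0, so some outcome avoids every A_i.

12·p = 1/10 ≈ 0.10000; existence CERTIFIED by the union bound.


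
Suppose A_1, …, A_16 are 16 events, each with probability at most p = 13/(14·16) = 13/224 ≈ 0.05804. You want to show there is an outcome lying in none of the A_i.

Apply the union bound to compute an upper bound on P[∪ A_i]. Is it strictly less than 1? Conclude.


Union bound: P[∪_{i=1}^{16} A_i] ≤ Σ_i P[A_i] ≤ 16·p = 16·(13/224) = 13/14.
Numerically: 13/14 ≈ 0.92857.
Is 13/14 < 1? YES.
Since P[∪ A_i] ≤ 13/14 < 1, the complement has P[∩ A_i^c] ≥ 1 − 13/14 = 1/14 > 0, so some outcome avoids every A_i.

16·p = 13/14 ≈ 0.92857; existence CERTIFIED by the union bound.


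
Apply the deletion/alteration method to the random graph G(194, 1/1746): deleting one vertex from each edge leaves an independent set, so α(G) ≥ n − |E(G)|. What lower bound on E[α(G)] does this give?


E[|E(G)|] = C(194, 2)·p = 18721 · (1/1746) = 193/18.
E[α(G)] ≥ n − E[|E(G)|] = 194 − 193/18 = 3299/18.
Numerically: ≈ 183.278.
(This is only a lower bound; the true E[α(G)] may be larger.)

E[α(G)] ≥ 3299/18 ≈ 183.278.


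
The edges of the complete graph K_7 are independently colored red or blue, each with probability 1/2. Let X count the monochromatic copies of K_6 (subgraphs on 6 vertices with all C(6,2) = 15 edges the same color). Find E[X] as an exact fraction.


Let X = Σ_S X_S over the C(7, 6) = 7 subsets S of size 6, where X_S = 1 if the K_6 on S is monochromatic.
For a fixed S, the K_6 on S has C(6, 2) = 15 edges. P[all 15 edges red] = (1/2)^15, and likewise for blue, so P[monochromatic] = 2·(1/2)^15 = 2^{1 − 15} = 1/16384.
By linearity: E[X] = C(7, 6) · 2^{1 − 15} = 7 · 1/16384 = 7/16384.
Numerically: E[X] ≈ 0.000427.

E[X] = C(7,6)·2^(1−C(6,2)) = 7/16384 ≈ 0.000427.


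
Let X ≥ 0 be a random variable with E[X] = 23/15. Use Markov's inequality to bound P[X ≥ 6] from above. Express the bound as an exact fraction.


μ = E[X] = 23/15, a = 6.
Markov: P[X ≥ 6] ≤ μ/a = (23/15)/6 = 23/90.
Numerically: ≈ 0.25556.
(Since a = 6 > μ = 1.53333, the bound 23/90 is < 1 and informative.)

P[X ≥ 6] ≤ 23/90 ≈ 0.25556.


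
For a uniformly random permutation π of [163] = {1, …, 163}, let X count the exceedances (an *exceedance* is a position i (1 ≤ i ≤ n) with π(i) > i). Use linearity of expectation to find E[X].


Write X = Σ_{i=1}^{163} X_i, where X_i = 1_{π(i) > i}.
For each fixed i, π(i) is uniform over {1, …, 163} (marginal of a uniform permutation), so P[π(i) > i] = (n − i)/n. Summing: Σ_{i=1}^{163} (n − i)/n = (0 + 1 + … + 162)/163 = 163(163 − 1)/(2·163) = (163 − 1)/2.
Hence E[X] = Σ_{i=1}^{163} (163 − i)/163 = 81 ≈ 81.000.

E[X] = 81 = 81.000.


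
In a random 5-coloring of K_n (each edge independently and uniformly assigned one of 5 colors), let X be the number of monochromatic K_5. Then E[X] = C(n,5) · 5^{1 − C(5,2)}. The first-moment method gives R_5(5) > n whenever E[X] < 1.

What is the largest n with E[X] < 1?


We need C(n, 5) · 5^{1 − 10} < 1, i.e. C(n, 5) < 5^{10 − 1} = 1953125.
Check values of n near the boundary:
  n = 47: C(47, 5) = 1533939; 1533939 < 1953125? YES
  n = 48: C(48, 5) = 1712304; 1712304 < 1953125? YES
  n = 49: C(49, 5) = 1906884; 1906884 < 1953125? YES
  n = 50: C(50, 5) = 2118760; 2118760 < 1953125? NO
  n = 51: C(51, 5) = 2349060; 2349060 < 1953125? NO
  n = 52: C(52, 5) = 2598960; 2598960 < 1953125? NO
The largest n with C(n, 5) < 1953125 is n = 49 (where E[X] = 1906884/1953125 ≈ 0.97632). Hence R_5(5) > 49, i.e. R_5(5) ≥ 50.

Largest n = 49; hence R_5(5) > 49.


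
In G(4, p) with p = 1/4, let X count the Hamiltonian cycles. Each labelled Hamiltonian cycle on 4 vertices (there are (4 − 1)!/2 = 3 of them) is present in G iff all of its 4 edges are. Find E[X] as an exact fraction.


K_4 has (4 − 1)!/2 = 3 labelled Hamiltonian cycles.
For each such Hamiltonian cycle H, let X_H = 1 if all 4 edges of H are present in G. Then P[X_H = 1] = p^{4} = (1/4)^{4} = 1/256.
By linearity of expectation: E[X] = Σ_H E[X_H] = 3 · p^{4} = 3 · 1/256 = 3/256.
Numerically: E[X] ≈ 0.0117.

E[X] = 3 · (1/4)^{4} = 3/256 ≈ 0.0117.


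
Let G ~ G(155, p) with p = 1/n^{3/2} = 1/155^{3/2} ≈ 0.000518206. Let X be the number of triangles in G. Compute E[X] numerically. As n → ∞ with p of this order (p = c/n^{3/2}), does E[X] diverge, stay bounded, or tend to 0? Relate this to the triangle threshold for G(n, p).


Number of potential triangles: C(155, 3) = 608685.
Each occurs with probability p³ ≈ (0.000518206)³ ≈ 1.39157737e-10.
By linearity: E[X] = C(155, 3)·p³ ≈ 608685 · 1.39157737e-10 ≈ 0.000085.
Since α = 3/2 > 1, p = c/n^{3/2} = o(1/n) is below the triangle threshold p ~ 1/n. Asymptotically E[X] ~ (c³/6)·n^{3(1−α)} = (1³/6)·n^{-1.5} → 0, so by Markov's inequality G has no triangles w.h.p.

E[X] ≈ 0.000085; in regime p = Θ(1/n^{3/2}) E[X] tends to 0 (below the triangle threshold p ~ 1/n).


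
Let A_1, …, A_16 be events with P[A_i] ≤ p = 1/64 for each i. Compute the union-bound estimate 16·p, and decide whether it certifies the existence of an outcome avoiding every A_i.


Union bound: P[∪_{i=1}^{16} A_i] ≤ Σ_i P[A_i] ≤ 16·p = 16·(1/64) = 1/4.
Numerically: 1/4 ≈ 0.2500000.
Is 1/4 < 1? YES.
Since P[∪ A_i] ≤ 1/4 < 1, the complement has P[∩ A_i^c] ≥ 1 − 1/4 = 3/4 > 0, so some outcome avoids every A_i.

16·p = 1/4 ≈ 0.2500000; existence CERTIFIED by the union bound.


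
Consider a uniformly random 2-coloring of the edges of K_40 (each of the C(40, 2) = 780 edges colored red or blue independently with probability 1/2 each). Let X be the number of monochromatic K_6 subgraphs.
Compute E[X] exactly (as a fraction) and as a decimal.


Let X = Σ_S X_S over the C(40, 6) = 3838380 subsets S of size 6, where X_S = 1 if the K_6 on S is monochromatic.
For a fixed S, the K_6 on S has C(6, 2) = 15 edges. P[all 15 edges red] = (1/2)^15, and likewise for blue, so P[monochromatic] = 2·(1/2)^15 = 2^{1 − 15} = 1/16384.
By linearity of expectation: E[X] = C(40, 6) · 2^{1 − 15} = 3838380 · 1/16384 = 959595/4096.
Numerically: E[X] ≈ 234.276.

E[X] = C(40,6)·2^(1−C(6,2)) = 959595/4096 ≈ 234.276.


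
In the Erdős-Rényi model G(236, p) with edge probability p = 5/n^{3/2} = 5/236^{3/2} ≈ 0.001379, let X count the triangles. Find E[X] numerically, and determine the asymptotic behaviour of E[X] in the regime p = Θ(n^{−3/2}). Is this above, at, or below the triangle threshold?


Number of potential triangles: C(236, 3) = 2162940.
Each occurs with probability p³ ≈ (0.001379)³ ≈ 2.623047e-09.
By linearity: E[X] = C(236, 3)·p³ ≈ 2162940 · 2.623047e-09 ≈ 0.0057.
Since α = 3/2 > 1, p = c/n^{3/2} = o(1/n) is below the triangle threshold p ~ 1/n. Asymptotically E[X] ~ (c³/6)·n^{3(1−α)} = (5³/6)·n^{-1.5} → 0, so by Markov's inequality G has no triangles w.h.p.

E[X] ≈ 0.0057; in regime p = Θ(1/n^{3/2}) E[X] tends to 0 (below the triangle threshold p ~ 1/n).


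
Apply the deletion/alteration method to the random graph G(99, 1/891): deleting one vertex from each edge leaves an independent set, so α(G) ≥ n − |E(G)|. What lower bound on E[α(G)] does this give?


E[|E(G)|] = C(99, 2)·p = 4851 · (1/891) = 49/9.
E[α(G)] ≥ n − E[|E(G)|] = 99 − 49/9 = 842/9.
Numerically: ≈ 93.5556.
(This is only a lower bound; the true E[α(G)] may be larger.)

E[α(G)] ≥ 842/9 ≈ 93.5556.


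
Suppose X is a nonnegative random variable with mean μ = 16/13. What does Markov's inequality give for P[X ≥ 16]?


μ = E[X] = 16/13, a = 16.
Markov: P[X ≥ 16] ≤ μ/a = (16/13)/16 = 1/13.
Numerically: ≈ 0.07692.
(Since a = 16 > μ = 1.23077, the bound 1/13 is < 1 and informative.)

P[X ≥ 16] ≤ 1/13 ≈ 0.07692.


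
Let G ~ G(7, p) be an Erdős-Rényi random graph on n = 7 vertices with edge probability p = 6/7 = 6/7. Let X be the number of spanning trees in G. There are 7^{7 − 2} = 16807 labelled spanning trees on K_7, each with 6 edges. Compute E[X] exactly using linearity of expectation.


K_7 has 7^{7 − 2} = 16807 labelled spanning trees.
For each such spanning tree H, let X_H = 1 if all 6 edges of H are present in G. Then P[X_H = 1] = p^{6} = (6/7)^{6} = 46656/117649.
By linearity: E[X] = Σ_H E[X_H] = 16807 · p^{6} = 16807 · 46656/117649 = 46656/7.
Numerically: E[X] ≈ 6665.14.

E[X] = 16807 · (6/7)^{6} = 46656/7 ≈ 6665.14.


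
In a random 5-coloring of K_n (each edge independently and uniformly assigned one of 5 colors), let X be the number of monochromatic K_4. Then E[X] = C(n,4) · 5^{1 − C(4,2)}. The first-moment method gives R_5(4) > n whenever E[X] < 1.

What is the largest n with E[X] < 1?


We need C(n, 4) · 5^{1 − 6} < 1, i.e. C(n, 4) < 5^{6 − 1} = 3125.
Check values of n near the boundary:
  n = 13: C(13, 4) = 715; 715 < 3125? YES
  n = 14: C(14, 4) = 1001; 1001 < 3125? YES
  n = 15: C(15, 4) = 1365; 1365 < 3125? YES
  n = 16: C(16, 4) = 1820; 1820 < 3125? YES
  n = 17: C(17, 4) = 2380; 2380 < 3125? YES
  n = 18: C(18, 4) = 3060; 3060 < 3125? YES
  n = 19: C(19, 4) = 3876; 3876 < 3125? NO
  n = 20: C(20, 4) = 4845; 4845 < 3125? NO
The largest n with C(n, 4) < 3125 is n = 18 (where E[X] = 612/625 ≈ 0.979200). Hence R_5(4) > 18, i.e. R_5(4) ≥ 19.

Largest n = 18; hence R_5(4) > 18.


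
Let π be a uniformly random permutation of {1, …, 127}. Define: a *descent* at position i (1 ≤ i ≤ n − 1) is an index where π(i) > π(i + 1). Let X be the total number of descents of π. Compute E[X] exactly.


Write X = Σ X_I over i = 1, …, 126, with X_I the indicator of one descent.
There are 126 indicators.
For each fixed i, the pair (π(i), π(i+1)) is a uniformly random ordered pair of distinct values from {1, …, 127}; by symmetry P[π(i) > π(i+1)] = 1/2.
By linearity: E[X] = 126 · (1/2) = (127 − 1) · (1/2) = 63 ≈ 63.00000.

E[X] = 63 = 63.00000.


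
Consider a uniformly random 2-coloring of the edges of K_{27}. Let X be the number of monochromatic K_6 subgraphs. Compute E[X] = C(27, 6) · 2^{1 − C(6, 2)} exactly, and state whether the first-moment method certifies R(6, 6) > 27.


E[X] = C(27, 6) · 2^{1 − 15} = 296010 · 2^{−14} = 296010/16384.
As a reduced fraction: E[X] = 148005/8192 ≈ 18.0670166.
Is E[X] < 1? NO.
Since E[X] ≥ 1, the first-moment bound is inconclusive at n = 27; it does NOT by itself certify R(6, 6) > 27.

E[X] = 148005/8192 ≈ 18.0670166; E[X] ≥ 1; first-moment method inconclusive here.


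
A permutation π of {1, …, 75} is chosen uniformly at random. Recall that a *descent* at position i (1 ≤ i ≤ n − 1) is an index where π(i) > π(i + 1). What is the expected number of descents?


Write X = Σ X_I over i = 1, …, 74, with X_I the indicator of one descent.
There are 74 indicators.
For each fixed i, the pair (π(i), π(i+1)) is a uniformly random ordered pair of distinct values from {1, …, 75}; by symmetry P[π(i) > π(i+1)] = 1/2.
By linearity: E[X] = 74 · (1/2) = (75 − 1) · (1/2) = 37 ≈ 37.000000.

E[X] = 37 = 37.000000.


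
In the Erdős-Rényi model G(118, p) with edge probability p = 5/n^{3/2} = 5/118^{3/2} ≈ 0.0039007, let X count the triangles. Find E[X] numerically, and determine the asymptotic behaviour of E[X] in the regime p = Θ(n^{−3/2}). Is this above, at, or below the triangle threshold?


Number of potential triangles: C(118, 3) = 266916.
Each occurs with probability p³ ≈ (0.0039007)³ ≈ 5.9352768e-08.
By linearity: E[X] = C(118, 3)·p³ ≈ 266916 · 5.9352768e-08 ≈ 0.01584.
Since α = 3/2 > 1, p = c/n^{3/2} = o(1/n) is below the triangle threshold p ~ 1/n. Asymptotically E[X] ~ (c³/6)·n^{3(1−α)} = (5³/6)·n^{-1.5} → 0, so by Markov's inequality G has no triangles w.h.p.

E[X] ≈ 0.01584; in regime p = Θ(1/n^{3/2}) E[X] tends to 0 (below the triangle threshold p ~ 1/n).


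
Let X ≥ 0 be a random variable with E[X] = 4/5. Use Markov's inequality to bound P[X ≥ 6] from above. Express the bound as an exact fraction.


μ = E[X] = 4/5, a = 6.
Markov: P[X ≥ 6] ≤ μ/a = (4/5)/6 = 2/15.
Numerically: ≈ 0.133.
(Since a = 6 > μ = 0.800, the bound 2/15 is < 1 and informative.)

P[X ≥ 6] ≤ 2/15 ≈ 0.133.


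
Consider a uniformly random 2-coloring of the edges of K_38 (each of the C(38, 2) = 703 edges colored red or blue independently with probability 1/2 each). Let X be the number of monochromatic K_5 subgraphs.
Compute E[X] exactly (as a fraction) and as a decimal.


Let X = Σ_S X_S over the C(38, 5) = 501942 subsets S of size 5, where X_S = 1 if the K_5 on S is monochromatic.
For a fixed S, the K_5 on S has C(5, 2) = 10 edges. P[all 10 edges red] = (1/2)^10, and likewise for blue, so P[monochromatic] = 2·(1/2)^10 = 2^{1 − 10} = 1/512.
Summing: E[X] = C(38, 5) · 2^{1 − 10} = 501942 · 1/512 = 250971/256.
Numerically: E[X] ≈ 980.355469.

E[X] = C(38,5)·2^(1−C(5,2)) = 250971/256 ≈ 980.355469.


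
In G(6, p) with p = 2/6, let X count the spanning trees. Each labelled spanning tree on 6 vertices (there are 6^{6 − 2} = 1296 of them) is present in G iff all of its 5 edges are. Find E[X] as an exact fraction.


K_6 has 6^{6 − 2} = 1296 labelled spanning trees.
For each such spanning tree H, let X_H = 1 if all 5 edges of H are present in G. Then P[X_H = 1] = p^{5} = (1/3)^{5} = 1/243.
By linearity of expectation: E[X] = Σ_H E[X_H] = 1296 · p^{5} = 1296 · 1/243 = 16/3.
Numerically: E[X] ≈ 5.33333.

E[X] = 1296 · (1/3)^{5} = 16/3 ≈ 5.33333.


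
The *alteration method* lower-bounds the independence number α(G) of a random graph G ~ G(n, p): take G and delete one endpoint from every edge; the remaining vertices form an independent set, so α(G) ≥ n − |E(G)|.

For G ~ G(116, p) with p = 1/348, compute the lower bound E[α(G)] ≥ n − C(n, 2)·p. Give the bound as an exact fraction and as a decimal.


E[|E(G)|] = C(116, 2)·p = 6670 · (1/348) = 115/6.
E[α(G)] ≥ n − E[|E(G)|] = 116 − 115/6 = 581/6.
Numerically: ≈ 96.83333.
(This is only a lower bound; the true E[α(G)] may be larger.)

E[α(G)] ≥ 581/6 ≈ 96.83333.


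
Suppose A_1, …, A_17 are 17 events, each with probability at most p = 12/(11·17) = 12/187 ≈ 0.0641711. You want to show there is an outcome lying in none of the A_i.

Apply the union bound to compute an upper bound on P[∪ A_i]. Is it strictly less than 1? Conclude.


Union bound: P[∪_{i=1}^{17} A_i] ≤ Σ_i P[A_i] ≤ 17·p = 17·(12/187) = 12/11.
Numerically: 12/11 ≈ 1.0909091.
Is 12/11 < 1? NO.
Since the bound 12/11 is ≥ 1, the union bound is uninformative here; it does NOT by itself certify existence.

17·p = 12/11 ≈ 1.0909091; existence NOT certified by the union bound.


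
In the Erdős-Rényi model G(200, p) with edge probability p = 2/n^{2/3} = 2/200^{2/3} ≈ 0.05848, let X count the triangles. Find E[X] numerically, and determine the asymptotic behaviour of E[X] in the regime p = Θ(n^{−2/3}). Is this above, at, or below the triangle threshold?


Number of potential triangles: C(200, 3) = 1313400.
Each occurs with probability p³ ≈ (0.05848)³ ≈ 2.0000000e-04.
By linearity: E[X] = C(200, 3)·p³ ≈ 1313400 · 2.0000000e-04 ≈ 262.68000.
Since α = 2/3 < 1, p = c/n^{2/3} ≫ 1/n is above the triangle threshold p ~ 1/n. Asymptotically E[X] ~ (c³/6)·n^{3(1−α)} = (2³/6)·n^{1} → ∞; triangles are abundant w.h.p.

E[X] ≈ 262.68000; in regime p = Θ(1/n^{2/3}) E[X] diverges (above the triangle threshold p ~ 1/n).
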